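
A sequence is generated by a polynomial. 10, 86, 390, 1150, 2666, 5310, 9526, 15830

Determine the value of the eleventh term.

D1: 76 , 304 , 760 , 1516 , 2644 , 4216 , 6304
D2: 228 , 456 , 756 , 1128 , 1572 , 2088
D3: 228 , 300 , 372 , 444 , 516
D4: 72 , 72 , 72 , 72
Fourth differences constant at 72.
516 + 72 = 588;  2088 + 588 = 2676;  6304 + 2676 = 8980;  15830 + 8980 = 24810
588 + 72 = 660;  2676 + 660 = 3336;  8980 + 3336 = 12316;  24810 + 12316 = 37126
660 + 72 = 732;  3336 + 732 = 4068;  12316 + 4068 = 16384;  37126 + 16384 = 53510

53510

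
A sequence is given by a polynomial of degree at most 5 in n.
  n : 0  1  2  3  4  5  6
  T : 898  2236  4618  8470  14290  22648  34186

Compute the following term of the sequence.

49618

1338, 2382, 3852, 5820, 8358, 11538
1044, 1470, 1968, 2538, 3180
426, 498, 570, 642
72, 72, 72
The fourth differences are constant (72).
642 + 72 = 714;  3180 + 714 = 3894;  11538 + 3894 = 15432;  34186 + 15432 = 49618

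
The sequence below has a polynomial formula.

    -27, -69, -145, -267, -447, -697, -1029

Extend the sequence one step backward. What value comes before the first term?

D1: -42, -76, -122, -180, -250, -332
D2: -34, -46, -58, -70, -82
D3: -12, -12, -12, -12
The third differences are constant at -12.
Work back: -34 + 12 = -22;  -42 + 22 = -20;  -27 + 20 = -7

-7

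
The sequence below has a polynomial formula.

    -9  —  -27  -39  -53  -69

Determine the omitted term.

-17

Using the last 4 terms:
Δ: -12, -14, -16
Δ²: -2, -2
Constant second difference = -2.
Extend backward: -12 + 2 = -10;  -27 + 10 = -17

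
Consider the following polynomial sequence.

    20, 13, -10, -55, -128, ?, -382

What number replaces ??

-235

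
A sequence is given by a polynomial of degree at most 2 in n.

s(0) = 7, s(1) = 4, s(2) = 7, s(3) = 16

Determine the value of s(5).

52

First differences: -3, 3, 9
Second differences: 6, 6
Constant second difference = 6, so extend:
9 + 6 = 15;  16 + 15 = 31
15 + 6 = 21;  31 + 21 = 52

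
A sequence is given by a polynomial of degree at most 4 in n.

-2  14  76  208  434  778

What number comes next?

1264

D1: 16 , 62 , 132 , 226 , 344
D2: 46 , 70 , 94 , 118
D3: 24 , 24 , 24
The third differences are constant (24).
118 + 24 = 142;  344 + 142 = 486;  778 + 486 = 1264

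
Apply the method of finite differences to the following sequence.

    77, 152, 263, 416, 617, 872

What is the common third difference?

D1: 75, 111, 153, 201, 255
D2: 36, 42, 48, 54
D3: 6, 6, 6

6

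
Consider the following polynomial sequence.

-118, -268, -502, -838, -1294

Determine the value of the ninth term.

-150, -234, -336, -456
-84, -102, -120
-18, -18
Constant third difference = -18, so extend:
-120 − 18 = -138;  -456 − 138 = -594;  -1294 − 594 = -1888
-138 − 18 = -156;  -594 − 156 = -750;  -1888 − 750 = -2638
-156 − 18 = -174;  -750 − 174 = -924;  -2638 − 924 = -3562
-174 − 18 = -192;  -924 − 192 = -1116;  -3562 − 1116 = -4678

-4678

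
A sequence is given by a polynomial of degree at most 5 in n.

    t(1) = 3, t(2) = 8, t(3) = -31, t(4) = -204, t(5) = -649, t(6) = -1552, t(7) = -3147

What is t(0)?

-4

5  -39  -173  -445  -903  -1595
-44  -134  -272  -458  -692
-90  -138  -186  -234
-48  -48  -48
The fourth differences are constant at -48.
Work back: -90 + 48 = -42;  -44 + 42 = -2;  5 + 2 = 7;  3 − 7 = -4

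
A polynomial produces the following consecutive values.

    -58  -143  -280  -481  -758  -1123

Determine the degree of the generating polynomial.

3

Δ: -85, -137, -201, -277, -365
Δ²: -52, -64, -76, -88
Δ³: -12, -12, -12
The third differences are constant, so the polynomial has degree 3.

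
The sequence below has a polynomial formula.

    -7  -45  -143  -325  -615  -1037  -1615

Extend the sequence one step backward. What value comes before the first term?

-38  -98  -182  -290  -422  -578
-60  -84  -108  -132  -156
-24  -24  -24  -24
The third differences are constant at -24.
Work back: -60 + 24 = -36;  -38 + 36 = -2;  -7 + 2 = -5

-5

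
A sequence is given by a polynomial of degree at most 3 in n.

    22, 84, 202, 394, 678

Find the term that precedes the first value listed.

62, 118, 192, 284
56, 74, 92
18, 18
The third differences are constant at 18.
Work back: 56 − 18 = 38;  62 − 38 = 24;  22 − 24 = -2

-2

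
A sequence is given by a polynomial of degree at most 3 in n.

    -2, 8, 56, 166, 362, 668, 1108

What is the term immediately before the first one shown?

10  48  110  196  306  440
38  62  86  110  134
24  24  24  24
The third differences are constant at 24.
Work back: 38 − 24 = 14;  10 − 14 = -4;  -2 + 4 = 2

2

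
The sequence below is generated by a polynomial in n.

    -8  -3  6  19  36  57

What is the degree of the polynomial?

2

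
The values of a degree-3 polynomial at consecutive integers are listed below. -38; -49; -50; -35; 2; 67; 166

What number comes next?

-11 , -1 , 15 , 37 , 65 , 99
10 , 16 , 22 , 28 , 34
6 , 6 , 6 , 6
The third differences are constant (6).
34 + 6 = 40;  99 + 40 = 139;  166 + 139 = 305

305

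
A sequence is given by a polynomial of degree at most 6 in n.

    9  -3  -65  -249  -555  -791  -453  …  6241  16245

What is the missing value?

1395

Using the first 7 terms:
First differences: -12  -62  -184  -306  -236  338
Second differences: -50  -122  -122  70  574
Third differences: -72  0  192  504
Fourth differences: 72  192  312
Fifth differences: 120  120
Constant fifth difference = 120.
Extend forward: 312 + 120 = 432;  504 + 432 = 936;  574 + 936 = 1510;  338 + 1510 = 1848;  -453 + 1848 = 1395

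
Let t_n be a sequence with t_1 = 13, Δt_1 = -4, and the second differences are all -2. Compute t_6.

Build the table forward from the leading diagonal:
Δ²: -2  -2  -2  -2  -2  -2
Δ: -4  -6  -8  -10  -12  -14
t: 13  9  3  -5  -15  -27

-27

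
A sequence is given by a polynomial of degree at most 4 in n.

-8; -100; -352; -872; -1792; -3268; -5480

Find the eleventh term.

D1: -92  -252  -520  -920  -1476  -2212
D2: -160  -268  -400  -556  -736
D3: -108  -132  -156  -180
D4: -24  -24  -24
Constant fourth difference = -24, so extend:
-180 − 24 = -204;  -736 − 204 = -940;  -2212 − 940 = -3152;  -5480 − 3152 = -8632
-204 − 24 = -228;  -940 − 228 = -1168;  -3152 − 1168 = -4320;  -8632 − 4320 = -12952
-228 − 24 = -252;  -1168 − 252 = -1420;  -4320 − 1420 = -5740;  -12952 − 5740 = -18692
-252 − 24 = -276;  -1420 − 276 = -1696;  -5740 − 1696 = -7436;  -18692 − 7436 = -26128

-26128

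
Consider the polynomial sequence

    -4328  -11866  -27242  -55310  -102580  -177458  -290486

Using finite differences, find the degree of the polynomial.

Δ: -7538, -15376, -28068, -47270, -74878, -113028
Δ²: -7838, -12692, -19202, -27608, -38150
Δ³: -4854, -6510, -8406, -10542
Δ⁴: -1656, -1896, -2136
Δ⁵: -240, -240
The fifth differences are constant, so the polynomial has degree 5.

5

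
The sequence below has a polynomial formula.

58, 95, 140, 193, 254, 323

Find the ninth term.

578

Δ: 37, 45, 53, 61, 69
Δ²: 8, 8, 8, 8
Constant second difference = 8, so extend:
69 + 8 = 77;  323 + 77 = 400
77 + 8 = 85;  400 + 85 = 485
85 + 8 = 93;  485 + 93 = 578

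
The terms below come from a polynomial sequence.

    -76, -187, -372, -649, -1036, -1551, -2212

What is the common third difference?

-18

D1: -111, -185, -277, -387, -515, -661
D2: -74, -92, -110, -128, -146
D3: -18, -18, -18, -18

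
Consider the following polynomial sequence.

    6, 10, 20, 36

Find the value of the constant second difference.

Δ: 4, 10, 16
Δ²: 6, 6

6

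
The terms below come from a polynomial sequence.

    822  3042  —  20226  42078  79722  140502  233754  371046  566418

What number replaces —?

8574

Using the last 7 terms:
D1: 21852  37644  60780  93252  137292  195372
D2: 15792  23136  32472  44040  58080
D3: 7344  9336  11568  14040
D4: 1992  2232  2472
D5: 240  240
Constant fifth difference = 240.
Extend backward: 1992 − 240 = 1752;  7344 − 1752 = 5592;  15792 − 5592 = 10200;  21852 − 10200 = 11652;  20226 − 11652 = 8574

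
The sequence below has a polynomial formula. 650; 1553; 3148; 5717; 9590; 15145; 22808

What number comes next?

33053

903 , 1595 , 2569 , 3873 , 5555 , 7663
692 , 974 , 1304 , 1682 , 2108
282 , 330 , 378 , 426
48 , 48 , 48
Fourth differences constant at 48.
426 + 48 = 474;  2108 + 474 = 2582;  7663 + 2582 = 10245;  22808 + 10245 = 33053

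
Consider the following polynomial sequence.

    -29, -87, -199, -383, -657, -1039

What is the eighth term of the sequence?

-2199

D1: -58, -112, -184, -274, -382
D2: -54, -72, -90, -108
D3: -18, -18, -18
The third differences are constant (-18).
-108 − 18 = -126;  -382 − 126 = -508;  -1039 − 508 = -1547
-126 − 18 = -144;  -508 − 144 = -652;  -1547 − 652 = -2199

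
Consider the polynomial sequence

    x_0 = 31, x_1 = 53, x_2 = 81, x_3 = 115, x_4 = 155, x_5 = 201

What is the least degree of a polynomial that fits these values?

2

D1: 22, 28, 34, 40, 46
D2: 6, 6, 6, 6
The second differences are constant, so the polynomial has degree 2.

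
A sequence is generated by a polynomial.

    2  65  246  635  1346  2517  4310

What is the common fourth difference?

24

D1: 63, 181, 389, 711, 1171, 1793
D2: 118, 208, 322, 460, 622
D3: 90, 114, 138, 162
D4: 24, 24, 24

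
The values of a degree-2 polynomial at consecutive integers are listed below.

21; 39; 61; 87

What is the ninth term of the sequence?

D1: 18 , 22 , 26
D2: 4 , 4
Second differences constant at 4.
26 + 4 = 30;  87 + 30 = 117
30 + 4 = 34;  117 + 34 = 151
34 + 4 = 38;  151 + 38 = 189
38 + 4 = 42;  189 + 42 = 231
42 + 4 = 46;  231 + 46 = 277

277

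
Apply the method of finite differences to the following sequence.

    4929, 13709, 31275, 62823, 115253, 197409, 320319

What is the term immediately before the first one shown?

Δ: 8780  17566  31548  52430  82156  122910
Δ²: 8786  13982  20882  29726  40754
Δ³: 5196  6900  8844  11028
Δ⁴: 1704  1944  2184
Δ⁵: 240  240
The fifth differences are constant at 240.
Work back: 1704 − 240 = 1464;  5196 − 1464 = 3732;  8786 − 3732 = 5054;  8780 − 5054 = 3726;  4929 − 3726 = 1203

1203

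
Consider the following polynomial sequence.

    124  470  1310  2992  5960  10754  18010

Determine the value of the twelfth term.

120200

First differences: 346, 840, 1682, 2968, 4794, 7256
Second differences: 494, 842, 1286, 1826, 2462
Third differences: 348, 444, 540, 636
Fourth differences: 96, 96, 96
Constant fourth difference = 96, so extend:
636 + 96 = 732;  2462 + 732 = 3194;  7256 + 3194 = 10450;  18010 + 10450 = 28460
732 + 96 = 828;  3194 + 828 = 4022;  10450 + 4022 = 14472;  28460 + 14472 = 42932
828 + 96 = 924;  4022 + 924 = 4946;  14472 + 4946 = 19418;  42932 + 19418 = 62350
924 + 96 = 1020;  4946 + 1020 = 5966;  19418 + 5966 = 25384;  62350 + 25384 = 87734
1020 + 96 = 1116;  5966 + 1116 = 7082;  25384 + 7082 = 32466;  87734 + 32466 = 120200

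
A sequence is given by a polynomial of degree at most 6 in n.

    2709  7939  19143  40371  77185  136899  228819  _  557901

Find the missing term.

364483

Using the first 7 terms:
Δ: 5230  11204  21228  36814  59714  91920
Δ²: 5974  10024  15586  22900  32206
Δ³: 4050  5562  7314  9306
Δ⁴: 1512  1752  1992
Δ⁵: 240  240
Constant fifth difference = 240.
Extend forward: 1992 + 240 = 2232;  9306 + 2232 = 11538;  32206 + 11538 = 43744;  91920 + 43744 = 135664;  228819 + 135664 = 364483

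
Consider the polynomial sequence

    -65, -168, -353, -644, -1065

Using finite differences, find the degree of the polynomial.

Δ: -103, -185, -291, -421
Δ²: -82, -106, -130
Δ³: -24, -24
The third differences are constant, so the polynomial has degree 3.

3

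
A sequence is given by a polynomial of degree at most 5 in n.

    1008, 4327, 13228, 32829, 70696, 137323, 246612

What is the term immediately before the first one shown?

121

D1: 3319, 8901, 19601, 37867, 66627, 109289
D2: 5582, 10700, 18266, 28760, 42662
D3: 5118, 7566, 10494, 13902
D4: 2448, 2928, 3408
D5: 480, 480
The fifth differences are constant at 480.
Work back: 2448 − 480 = 1968;  5118 − 1968 = 3150;  5582 − 3150 = 2432;  3319 − 2432 = 887;  1008 − 887 = 121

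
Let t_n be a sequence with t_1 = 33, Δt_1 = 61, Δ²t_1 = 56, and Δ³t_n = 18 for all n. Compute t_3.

Build the table forward from the leading diagonal:
D3: 18  18  18
D2: 56  74  92
D1: 61  117  191
t: 33  94  211

211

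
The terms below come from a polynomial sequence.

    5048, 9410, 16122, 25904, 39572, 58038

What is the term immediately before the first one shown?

4362, 6712, 9782, 13668, 18466
2350, 3070, 3886, 4798
720, 816, 912
96, 96
The fourth differences are constant at 96.
Work back: 720 − 96 = 624;  2350 − 624 = 1726;  4362 − 1726 = 2636;  5048 − 2636 = 2412

2412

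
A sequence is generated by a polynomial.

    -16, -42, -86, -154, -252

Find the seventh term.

First differences: -26, -44, -68, -98
Second differences: -18, -24, -30
Third differences: -6, -6
Constant third difference = -6, so extend:
-30 − 6 = -36;  -98 − 36 = -134;  -252 − 134 = -386
-36 − 6 = -42;  -134 − 42 = -176;  -386 − 176 = -562

-562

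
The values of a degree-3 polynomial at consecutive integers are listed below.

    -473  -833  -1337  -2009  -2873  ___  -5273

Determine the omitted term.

Using the first 5 terms:
Δ: -360  -504  -672  -864
Δ²: -144  -168  -192
Δ³: -24  -24
Constant third difference = -24.
Extend forward: -192 − 24 = -216;  -864 − 216 = -1080;  -2873 − 1080 = -3953

-3953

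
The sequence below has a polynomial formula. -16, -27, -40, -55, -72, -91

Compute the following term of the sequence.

-112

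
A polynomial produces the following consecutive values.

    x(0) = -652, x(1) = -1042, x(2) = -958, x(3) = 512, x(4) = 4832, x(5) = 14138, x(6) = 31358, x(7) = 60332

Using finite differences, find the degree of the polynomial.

5

-390, 84, 1470, 4320, 9306, 17220, 28974
474, 1386, 2850, 4986, 7914, 11754
912, 1464, 2136, 2928, 3840
552, 672, 792, 912
120, 120, 120
The fifth differences are constant, so the polynomial has degree 5.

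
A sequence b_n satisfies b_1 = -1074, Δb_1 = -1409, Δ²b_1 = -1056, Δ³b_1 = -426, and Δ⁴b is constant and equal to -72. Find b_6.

Build the table forward from the leading diagonal:
Fourth differences: -72  -72  -72  -72  -72  -72
Third differences: -426  -498  -570  -642  -714  -786
Second differences: -1056  -1482  -1980  -2550  -3192  -3906
First differences: -1409  -2465  -3947  -5927  -8477  -11669
b: -1074  -2483  -4948  -8895  -14822  -23299

-23299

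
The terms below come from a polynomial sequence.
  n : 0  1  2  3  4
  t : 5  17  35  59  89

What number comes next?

D1: 12, 18, 24, 30
D2: 6, 6, 6
Second differences constant at 6.
30 + 6 = 36;  89 + 36 = 125

125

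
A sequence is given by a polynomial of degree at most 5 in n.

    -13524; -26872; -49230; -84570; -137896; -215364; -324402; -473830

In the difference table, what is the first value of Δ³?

Δ: -13348, -22358, -35340, -53326, -77468, -109038, -149428
Δ²: -9010, -12982, -17986, -24142, -31570, -40390
Δ³: -3972, -5004, -6156, -7428, -8820
Δ⁴: -1032, -1152, -1272, -1392
Δ⁵: -120, -120, -120

-3972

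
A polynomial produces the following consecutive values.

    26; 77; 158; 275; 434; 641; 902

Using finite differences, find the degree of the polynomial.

First differences: 51, 81, 117, 159, 207, 261
Second differences: 30, 36, 42, 48, 54
Third differences: 6, 6, 6, 6
The third differences are constant, so the polynomial has degree 3.

3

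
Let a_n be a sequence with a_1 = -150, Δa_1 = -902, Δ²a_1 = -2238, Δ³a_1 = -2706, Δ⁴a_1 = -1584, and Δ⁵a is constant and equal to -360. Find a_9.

-352606

Build the table forward from the leading diagonal:
Δ⁵: -360  -360  -360  -360  -360  -360  -360  -360  -360
Δ⁴: -1584  -1944  -2304  -2664  -3024  -3384  -3744  -4104  -4464
Δ³: -2706  -4290  -6234  -8538  -11202  -14226  -17610  -21354  -25458
Δ²: -2238  -4944  -9234  -15468  -24006  -35208  -49434  -67044  -88398
Δ: -902  -3140  -8084  -17318  -32786  -56792  -92000  -141434  -208478
a: -150  -1052  -4192  -12276  -29594  -62380  -119172  -211172  -352606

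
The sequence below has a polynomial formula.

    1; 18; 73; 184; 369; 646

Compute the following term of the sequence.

17, 55, 111, 185, 277
38, 56, 74, 92
18, 18, 18
Constant third difference = 18, so extend:
92 + 18 = 110;  277 + 110 = 387;  646 + 387 = 1033

1033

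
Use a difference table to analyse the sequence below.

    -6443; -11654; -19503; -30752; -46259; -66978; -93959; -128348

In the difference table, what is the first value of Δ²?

Δ: -5211, -7849, -11249, -15507, -20719, -26981, -34389
Δ²: -2638, -3400, -4258, -5212, -6262, -7408
Δ³: -762, -858, -954, -1050, -1146
Δ⁴: -96, -96, -96, -96

-2638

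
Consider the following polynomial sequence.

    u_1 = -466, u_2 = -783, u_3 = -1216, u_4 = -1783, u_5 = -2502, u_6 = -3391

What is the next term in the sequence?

Δ: -317, -433, -567, -719, -889
Δ²: -116, -134, -152, -170
Δ³: -18, -18, -18
Third differences constant at -18.
-170 − 18 = -188;  -889 − 188 = -1077;  -3391 − 1077 = -4468

-4468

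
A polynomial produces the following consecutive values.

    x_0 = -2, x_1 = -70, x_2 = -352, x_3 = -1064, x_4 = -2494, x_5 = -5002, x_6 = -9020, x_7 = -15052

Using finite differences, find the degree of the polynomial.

4

-68, -282, -712, -1430, -2508, -4018, -6032
-214, -430, -718, -1078, -1510, -2014
-216, -288, -360, -432, -504
-72, -72, -72, -72
The fourth differences are constant, so the polynomial has degree 4.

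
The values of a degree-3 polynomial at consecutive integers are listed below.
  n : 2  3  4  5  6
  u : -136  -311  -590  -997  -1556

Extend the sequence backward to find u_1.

-41

D1: -175  -279  -407  -559
D2: -104  -128  -152
D3: -24  -24
The third differences are constant at -24.
Work back: -104 + 24 = -80;  -175 + 80 = -95;  -136 + 95 = -41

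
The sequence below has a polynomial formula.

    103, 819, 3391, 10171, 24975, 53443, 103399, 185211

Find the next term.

312151

716  2572  6780  14804  28468  49956  81812
1856  4208  8024  13664  21488  31856
2352  3816  5640  7824  10368
1464  1824  2184  2544
360  360  360
The fifth differences are constant (360).
2544 + 360 = 2904;  10368 + 2904 = 13272;  31856 + 13272 = 45128;  81812 + 45128 = 126940;  185211 + 126940 = 312151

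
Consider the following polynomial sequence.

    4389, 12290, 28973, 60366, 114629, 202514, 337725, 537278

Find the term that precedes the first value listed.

1214

D1: 7901, 16683, 31393, 54263, 87885, 135211, 199553
D2: 8782, 14710, 22870, 33622, 47326, 64342
D3: 5928, 8160, 10752, 13704, 17016
D4: 2232, 2592, 2952, 3312
D5: 360, 360, 360
The fifth differences are constant at 360.
Work back: 2232 − 360 = 1872;  5928 − 1872 = 4056;  8782 − 4056 = 4726;  7901 − 4726 = 3175;  4389 − 3175 = 1214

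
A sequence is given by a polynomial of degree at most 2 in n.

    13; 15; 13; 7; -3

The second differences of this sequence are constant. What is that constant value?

-4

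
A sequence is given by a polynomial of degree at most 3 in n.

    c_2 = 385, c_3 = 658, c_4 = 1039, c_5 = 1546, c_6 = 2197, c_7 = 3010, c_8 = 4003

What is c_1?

202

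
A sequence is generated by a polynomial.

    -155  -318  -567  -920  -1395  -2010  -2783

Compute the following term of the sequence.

-3732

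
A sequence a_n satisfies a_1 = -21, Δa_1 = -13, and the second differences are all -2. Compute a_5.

-85

Build the table forward from the leading diagonal:
Second differences: -2, -2, -2, -2, -2
First differences: -13, -15, -17, -19, -21
a: -21, -34, -49, -66, -85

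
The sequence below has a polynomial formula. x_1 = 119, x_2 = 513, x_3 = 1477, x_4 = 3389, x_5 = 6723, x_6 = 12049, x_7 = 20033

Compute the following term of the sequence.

31437

394  964  1912  3334  5326  7984
570  948  1422  1992  2658
378  474  570  666
96  96  96
Fourth differences constant at 96.
666 + 96 = 762;  2658 + 762 = 3420;  7984 + 3420 = 11404;  20033 + 11404 = 31437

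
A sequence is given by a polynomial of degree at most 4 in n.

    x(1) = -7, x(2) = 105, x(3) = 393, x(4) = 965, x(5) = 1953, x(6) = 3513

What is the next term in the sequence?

D1: 112, 288, 572, 988, 1560
D2: 176, 284, 416, 572
D3: 108, 132, 156
D4: 24, 24
Constant fourth difference = 24, so extend:
156 + 24 = 180;  572 + 180 = 752;  1560 + 752 = 2312;  3513 + 2312 = 5825

5825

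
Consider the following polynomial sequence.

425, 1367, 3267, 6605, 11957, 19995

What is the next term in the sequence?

Δ: 942, 1900, 3338, 5352, 8038
Δ²: 958, 1438, 2014, 2686
Δ³: 480, 576, 672
Δ⁴: 96, 96
The fourth differences are constant (96).
672 + 96 = 768;  2686 + 768 = 3454;  8038 + 3454 = 11492;  19995 + 11492 = 31487

31487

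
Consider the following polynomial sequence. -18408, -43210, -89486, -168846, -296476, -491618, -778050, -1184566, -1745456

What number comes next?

First differences: -24802  -46276  -79360  -127630  -195142  -286432  -406516  -560890
Second differences: -21474  -33084  -48270  -67512  -91290  -120084  -154374
Third differences: -11610  -15186  -19242  -23778  -28794  -34290
Fourth differences: -3576  -4056  -4536  -5016  -5496
Fifth differences: -480  -480  -480  -480
The fifth differences are constant (-480).
-5496 − 480 = -5976;  -34290 − 5976 = -40266;  -154374 − 40266 = -194640;  -560890 − 194640 = -755530;  -1745456 − 755530 = -2500986

-2500986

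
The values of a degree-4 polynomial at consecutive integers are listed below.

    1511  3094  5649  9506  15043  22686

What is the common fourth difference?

D1: 1583, 2555, 3857, 5537, 7643
D2: 972, 1302, 1680, 2106
D3: 330, 378, 426
D4: 48, 48

48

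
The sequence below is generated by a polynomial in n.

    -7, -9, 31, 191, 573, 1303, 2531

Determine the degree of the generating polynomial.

4

D1: -2, 40, 160, 382, 730, 1228
D2: 42, 120, 222, 348, 498
D3: 78, 102, 126, 150
D4: 24, 24, 24
The fourth differences are constant, so the polynomial has degree 4.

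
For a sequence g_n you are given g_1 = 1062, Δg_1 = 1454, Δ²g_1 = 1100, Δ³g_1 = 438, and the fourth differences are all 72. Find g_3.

Build the table forward from the leading diagonal:
D4: 72  72  72
D3: 438  510  582
D2: 1100  1538  2048
D1: 1454  2554  4092
g: 1062  2516  5070

5070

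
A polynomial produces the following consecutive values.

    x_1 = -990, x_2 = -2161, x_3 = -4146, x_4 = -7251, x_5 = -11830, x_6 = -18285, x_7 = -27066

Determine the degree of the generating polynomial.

4

-1171, -1985, -3105, -4579, -6455, -8781
-814, -1120, -1474, -1876, -2326
-306, -354, -402, -450
-48, -48, -48
The fourth differences are constant, so the polynomial has degree 4.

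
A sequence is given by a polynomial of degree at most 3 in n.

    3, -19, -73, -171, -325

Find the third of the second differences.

First differences: -22, -54, -98, -154
Second differences: -32, -44, -56
Third differences: -12, -12

-56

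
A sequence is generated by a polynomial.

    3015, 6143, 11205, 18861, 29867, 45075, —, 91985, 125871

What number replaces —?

65433

Using the first 6 terms:
3128  5062  7656  11006  15208
1934  2594  3350  4202
660  756  852
96  96
Constant fourth difference = 96.
Extend forward: 852 + 96 = 948;  4202 + 948 = 5150;  15208 + 5150 = 20358;  45075 + 20358 = 65433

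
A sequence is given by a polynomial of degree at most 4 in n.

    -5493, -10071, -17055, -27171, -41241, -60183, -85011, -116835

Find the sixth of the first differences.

-24828

Δ: -4578, -6984, -10116, -14070, -18942, -24828, -31824
Δ²: -2406, -3132, -3954, -4872, -5886, -6996
Δ³: -726, -822, -918, -1014, -1110
Δ⁴: -96, -96, -96, -96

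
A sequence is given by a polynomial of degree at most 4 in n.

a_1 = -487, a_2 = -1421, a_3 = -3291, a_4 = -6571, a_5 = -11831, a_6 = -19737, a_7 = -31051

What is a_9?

Δ: -934 , -1870 , -3280 , -5260 , -7906 , -11314
Δ²: -936 , -1410 , -1980 , -2646 , -3408
Δ³: -474 , -570 , -666 , -762
Δ⁴: -96 , -96 , -96
Constant fourth difference = -96, so extend:
-762 − 96 = -858;  -3408 − 858 = -4266;  -11314 − 4266 = -15580;  -31051 − 15580 = -46631
-858 − 96 = -954;  -4266 − 954 = -5220;  -15580 − 5220 = -20800;  -46631 − 20800 = -67431

-67431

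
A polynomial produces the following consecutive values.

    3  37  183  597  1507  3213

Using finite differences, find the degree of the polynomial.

4

34, 146, 414, 910, 1706
112, 268, 496, 796
156, 228, 300
72, 72
The fourth differences are constant, so the polynomial has degree 4.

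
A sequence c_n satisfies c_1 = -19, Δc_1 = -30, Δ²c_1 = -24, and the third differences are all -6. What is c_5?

Build the table forward from the leading diagonal:
Δ³: -6, -6, -6, -6, -6
Δ²: -24, -30, -36, -42, -48
Δ: -30, -54, -84, -120, -162
c: -19, -49, -103, -187, -307

-307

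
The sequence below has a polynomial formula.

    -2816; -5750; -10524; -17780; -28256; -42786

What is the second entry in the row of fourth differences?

Δ: -2934, -4774, -7256, -10476, -14530
Δ²: -1840, -2482, -3220, -4054
Δ³: -642, -738, -834
Δ⁴: -96, -96

-96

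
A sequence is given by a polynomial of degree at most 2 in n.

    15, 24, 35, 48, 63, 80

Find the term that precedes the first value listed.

9, 11, 13, 15, 17
2, 2, 2, 2
The second differences are constant at 2.
Work back: 9 − 2 = 7;  15 − 7 = 8

8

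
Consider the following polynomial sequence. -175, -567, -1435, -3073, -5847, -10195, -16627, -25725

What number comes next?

D1: -392, -868, -1638, -2774, -4348, -6432, -9098
D2: -476, -770, -1136, -1574, -2084, -2666
D3: -294, -366, -438, -510, -582
D4: -72, -72, -72, -72
Fourth differences constant at -72.
-582 − 72 = -654;  -2666 − 654 = -3320;  -9098 − 3320 = -12418;  -25725 − 12418 = -38143

-38143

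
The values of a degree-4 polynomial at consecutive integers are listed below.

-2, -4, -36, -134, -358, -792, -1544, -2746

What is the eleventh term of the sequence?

-10732

-2, -32, -98, -224, -434, -752, -1202
-30, -66, -126, -210, -318, -450
-36, -60, -84, -108, -132
-24, -24, -24, -24
Fourth differences constant at -24.
-132 − 24 = -156;  -450 − 156 = -606;  -1202 − 606 = -1808;  -2746 − 1808 = -4554
-156 − 24 = -180;  -606 − 180 = -786;  -1808 − 786 = -2594;  -4554 − 2594 = -7148
-180 − 24 = -204;  -786 − 204 = -990;  -2594 − 990 = -3584;  -7148 − 3584 = -10732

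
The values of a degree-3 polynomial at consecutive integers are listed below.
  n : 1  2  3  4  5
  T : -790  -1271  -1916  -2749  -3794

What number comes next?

-5075

-481, -645, -833, -1045
-164, -188, -212
-24, -24
Third differences constant at -24.
-212 − 24 = -236;  -1045 − 236 = -1281;  -3794 − 1281 = -5075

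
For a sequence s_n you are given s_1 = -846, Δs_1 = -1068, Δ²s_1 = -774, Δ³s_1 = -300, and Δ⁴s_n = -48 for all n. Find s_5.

Build the table forward from the leading diagonal:
D4: -48, -48, -48, -48, -48
D3: -300, -348, -396, -444, -492
D2: -774, -1074, -1422, -1818, -2262
D1: -1068, -1842, -2916, -4338, -6156
s: -846, -1914, -3756, -6672, -11010

-11010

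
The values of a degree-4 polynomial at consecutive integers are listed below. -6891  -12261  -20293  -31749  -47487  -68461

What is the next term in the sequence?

-95721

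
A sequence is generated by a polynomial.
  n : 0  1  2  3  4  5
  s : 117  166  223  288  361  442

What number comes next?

531

D1: 49  57  65  73  81
D2: 8  8  8  8
Constant second difference = 8, so extend:
81 + 8 = 89;  442 + 89 = 531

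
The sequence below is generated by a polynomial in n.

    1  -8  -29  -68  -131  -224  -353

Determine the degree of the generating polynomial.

3

-9, -21, -39, -63, -93, -129
-12, -18, -24, -30, -36
-6, -6, -6, -6
The third differences are constant, so the polynomial has degree 3.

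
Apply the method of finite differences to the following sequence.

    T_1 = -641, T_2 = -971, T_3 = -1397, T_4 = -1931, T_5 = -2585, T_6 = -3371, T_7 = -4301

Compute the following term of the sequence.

-5387

-330, -426, -534, -654, -786, -930
-96, -108, -120, -132, -144
-12, -12, -12, -12
The third differences are constant (-12).
-144 − 12 = -156;  -930 − 156 = -1086;  -4301 − 1086 = -5387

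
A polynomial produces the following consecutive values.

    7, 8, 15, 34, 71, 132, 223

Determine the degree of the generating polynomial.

3

D1: 1, 7, 19, 37, 61, 91
D2: 6, 12, 18, 24, 30
D3: 6, 6, 6, 6
The third differences are constant, so the polynomial has degree 3.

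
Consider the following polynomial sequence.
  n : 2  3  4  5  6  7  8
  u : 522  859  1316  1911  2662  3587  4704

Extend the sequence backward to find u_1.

287

337, 457, 595, 751, 925, 1117
120, 138, 156, 174, 192
18, 18, 18, 18
The third differences are constant at 18.
Work back: 120 − 18 = 102;  337 − 102 = 235;  522 − 235 = 287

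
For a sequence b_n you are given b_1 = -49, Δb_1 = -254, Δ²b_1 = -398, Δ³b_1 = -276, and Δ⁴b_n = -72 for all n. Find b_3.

Build the table forward from the leading diagonal:
Δ⁴: -72  -72  -72
Δ³: -276  -348  -420
Δ²: -398  -674  -1022
Δ: -254  -652  -1326
b: -49  -303  -955

-955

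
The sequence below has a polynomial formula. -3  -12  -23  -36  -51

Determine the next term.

-68

D1: -9 , -11 , -13 , -15
D2: -2 , -2 , -2
Constant second difference = -2, so extend:
-15 − 2 = -17;  -51 − 17 = -68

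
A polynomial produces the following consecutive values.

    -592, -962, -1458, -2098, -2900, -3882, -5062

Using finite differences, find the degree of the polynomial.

3

D1: -370, -496, -640, -802, -982, -1180
D2: -126, -144, -162, -180, -198
D3: -18, -18, -18, -18
The third differences are constant, so the polynomial has degree 3.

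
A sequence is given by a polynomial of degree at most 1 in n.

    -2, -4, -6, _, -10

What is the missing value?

Using the first 3 terms:
Δ: -2, -2
Constant first difference = -2.
Extend forward: -6 − 2 = -8

-8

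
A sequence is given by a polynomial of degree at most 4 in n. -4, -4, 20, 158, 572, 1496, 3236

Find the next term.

0, 24, 138, 414, 924, 1740
24, 114, 276, 510, 816
90, 162, 234, 306
72, 72, 72
Fourth differences constant at 72.
306 + 72 = 378;  816 + 378 = 1194;  1740 + 1194 = 2934;  3236 + 2934 = 6170

6170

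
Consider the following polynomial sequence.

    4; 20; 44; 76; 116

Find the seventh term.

Δ: 16  24  32  40
Δ²: 8  8  8
Second differences constant at 8.
40 + 8 = 48;  116 + 48 = 164
48 + 8 = 56;  164 + 56 = 220

220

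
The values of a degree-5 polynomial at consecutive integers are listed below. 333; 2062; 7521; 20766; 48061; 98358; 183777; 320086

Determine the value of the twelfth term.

1729 , 5459 , 13245 , 27295 , 50297 , 85419 , 136309
3730 , 7786 , 14050 , 23002 , 35122 , 50890
4056 , 6264 , 8952 , 12120 , 15768
2208 , 2688 , 3168 , 3648
480 , 480 , 480
Constant fifth difference = 480, so extend:
3648 + 480 = 4128;  15768 + 4128 = 19896;  50890 + 19896 = 70786;  136309 + 70786 = 207095;  320086 + 207095 = 527181
4128 + 480 = 4608;  19896 + 4608 = 24504;  70786 + 24504 = 95290;  207095 + 95290 = 302385;  527181 + 302385 = 829566
4608 + 480 = 5088;  24504 + 5088 = 29592;  95290 + 29592 = 124882;  302385 + 124882 = 427267;  829566 + 427267 = 1256833
5088 + 480 = 5568;  29592 + 5568 = 35160;  124882 + 35160 = 160042;  427267 + 160042 = 587309;  1256833 + 587309 = 1844142

1844142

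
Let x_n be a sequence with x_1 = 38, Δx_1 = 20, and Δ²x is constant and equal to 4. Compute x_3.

Build the table forward from the leading diagonal:
D2: 4, 4, 4
D1: 20, 24, 28
x: 38, 58, 82

82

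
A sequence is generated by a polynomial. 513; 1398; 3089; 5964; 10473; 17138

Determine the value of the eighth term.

885, 1691, 2875, 4509, 6665
806, 1184, 1634, 2156
378, 450, 522
72, 72
Fourth differences constant at 72.
522 + 72 = 594;  2156 + 594 = 2750;  6665 + 2750 = 9415;  17138 + 9415 = 26553
594 + 72 = 666;  2750 + 666 = 3416;  9415 + 3416 = 12831;  26553 + 12831 = 39384

39384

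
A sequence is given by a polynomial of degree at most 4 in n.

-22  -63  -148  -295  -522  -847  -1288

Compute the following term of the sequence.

-1863

Δ: -41  -85  -147  -227  -325  -441
Δ²: -44  -62  -80  -98  -116
Δ³: -18  -18  -18  -18
The third differences are constant (-18).
-116 − 18 = -134;  -441 − 134 = -575;  -1288 − 575 = -1863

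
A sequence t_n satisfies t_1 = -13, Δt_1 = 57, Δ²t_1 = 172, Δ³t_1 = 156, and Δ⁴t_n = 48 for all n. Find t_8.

11138

Build the table forward from the leading diagonal:
Fourth differences: 48, 48, 48, 48, 48, 48, 48, 48
Third differences: 156, 204, 252, 300, 348, 396, 444, 492
Second differences: 172, 328, 532, 784, 1084, 1432, 1828, 2272
First differences: 57, 229, 557, 1089, 1873, 2957, 4389, 6217
t: -13, 44, 273, 830, 1919, 3792, 6749, 11138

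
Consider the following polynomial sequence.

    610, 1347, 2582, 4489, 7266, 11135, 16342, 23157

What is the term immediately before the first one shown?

221

737  1235  1907  2777  3869  5207  6815
498  672  870  1092  1338  1608
174  198  222  246  270
24  24  24  24
The fourth differences are constant at 24.
Work back: 174 − 24 = 150;  498 − 150 = 348;  737 − 348 = 389;  610 − 389 = 221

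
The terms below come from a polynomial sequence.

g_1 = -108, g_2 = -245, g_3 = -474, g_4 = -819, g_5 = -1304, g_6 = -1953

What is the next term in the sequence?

-2790

D1: -137, -229, -345, -485, -649
D2: -92, -116, -140, -164
D3: -24, -24, -24
The third differences are constant (-24).
-164 − 24 = -188;  -649 − 188 = -837;  -1953 − 837 = -2790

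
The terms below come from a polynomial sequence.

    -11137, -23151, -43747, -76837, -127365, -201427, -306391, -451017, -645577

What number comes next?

-901975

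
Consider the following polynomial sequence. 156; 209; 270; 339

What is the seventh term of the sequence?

First differences: 53  61  69
Second differences: 8  8
Constant second difference = 8, so extend:
69 + 8 = 77;  339 + 77 = 416
77 + 8 = 85;  416 + 85 = 501
85 + 8 = 93;  501 + 93 = 594

594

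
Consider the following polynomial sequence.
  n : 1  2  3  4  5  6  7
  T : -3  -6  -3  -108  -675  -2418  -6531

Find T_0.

0

D1: -3, 3, -105, -567, -1743, -4113
D2: 6, -108, -462, -1176, -2370
D3: -114, -354, -714, -1194
D4: -240, -360, -480
D5: -120, -120
The fifth differences are constant at -120.
Work back: -240 + 120 = -120;  -114 + 120 = 6;  6 − 6 = 0;  -3 + 0 = -3;  -3 + 3 = 0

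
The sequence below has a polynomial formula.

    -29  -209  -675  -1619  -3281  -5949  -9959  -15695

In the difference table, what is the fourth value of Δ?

-1662

D1: -180, -466, -944, -1662, -2668, -4010, -5736
D2: -286, -478, -718, -1006, -1342, -1726
D3: -192, -240, -288, -336, -384
D4: -48, -48, -48, -48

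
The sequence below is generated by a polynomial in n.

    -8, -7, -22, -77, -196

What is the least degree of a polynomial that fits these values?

1, -15, -55, -119
-16, -40, -64
-24, -24
The third differences are constant, so the polynomial has degree 3.

3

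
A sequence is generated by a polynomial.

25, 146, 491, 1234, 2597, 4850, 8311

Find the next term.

First differences: 121, 345, 743, 1363, 2253, 3461
Second differences: 224, 398, 620, 890, 1208
Third differences: 174, 222, 270, 318
Fourth differences: 48, 48, 48
The fourth differences are constant (48).
318 + 48 = 366;  1208 + 366 = 1574;  3461 + 1574 = 5035;  8311 + 5035 = 13346

13346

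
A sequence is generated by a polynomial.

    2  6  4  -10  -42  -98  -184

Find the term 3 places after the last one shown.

D1: 4, -2, -14, -32, -56, -86
D2: -6, -12, -18, -24, -30
D3: -6, -6, -6, -6
The third differences are constant (-6).
-30 − 6 = -36;  -86 − 36 = -122;  -184 − 122 = -306
-36 − 6 = -42;  -122 − 42 = -164;  -306 − 164 = -470
-42 − 6 = -48;  -164 − 48 = -212;  -470 − 212 = -682

-682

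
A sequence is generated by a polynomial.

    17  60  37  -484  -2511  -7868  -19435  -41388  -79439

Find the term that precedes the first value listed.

D1: 43, -23, -521, -2027, -5357, -11567, -21953, -38051
D2: -66, -498, -1506, -3330, -6210, -10386, -16098
D3: -432, -1008, -1824, -2880, -4176, -5712
D4: -576, -816, -1056, -1296, -1536
D5: -240, -240, -240, -240
The fifth differences are constant at -240.
Work back: -576 + 240 = -336;  -432 + 336 = -96;  -66 + 96 = 30;  43 − 30 = 13;  17 − 13 = 4

4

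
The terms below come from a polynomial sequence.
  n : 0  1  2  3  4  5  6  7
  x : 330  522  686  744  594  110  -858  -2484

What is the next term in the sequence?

-4966

192, 164, 58, -150, -484, -968, -1626
-28, -106, -208, -334, -484, -658
-78, -102, -126, -150, -174
-24, -24, -24, -24
Constant fourth difference = -24, so extend:
-174 − 24 = -198;  -658 − 198 = -856;  -1626 − 856 = -2482;  -2484 − 2482 = -4966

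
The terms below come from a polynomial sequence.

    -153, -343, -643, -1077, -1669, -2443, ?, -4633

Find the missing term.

Using the first 6 terms:
-190, -300, -434, -592, -774
-110, -134, -158, -182
-24, -24, -24
Constant third difference = -24.
Extend forward: -182 − 24 = -206;  -774 − 206 = -980;  -2443 − 980 = -3423

-3423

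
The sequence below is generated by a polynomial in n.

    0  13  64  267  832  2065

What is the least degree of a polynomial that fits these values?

Δ: 13, 51, 203, 565, 1233
Δ²: 38, 152, 362, 668
Δ³: 114, 210, 306
Δ⁴: 96, 96
The fourth differences are constant, so the polynomial has degree 4.

4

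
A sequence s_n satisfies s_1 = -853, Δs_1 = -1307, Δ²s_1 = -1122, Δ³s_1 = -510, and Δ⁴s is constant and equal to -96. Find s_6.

Build the table forward from the leading diagonal:
Δ⁴: -96  -96  -96  -96  -96  -96
Δ³: -510  -606  -702  -798  -894  -990
Δ²: -1122  -1632  -2238  -2940  -3738  -4632
Δ: -1307  -2429  -4061  -6299  -9239  -12977
s: -853  -2160  -4589  -8650  -14949  -24188

-24188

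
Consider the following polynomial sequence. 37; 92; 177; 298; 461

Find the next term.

672

Δ: 55  85  121  163
Δ²: 30  36  42
Δ³: 6  6
Constant third difference = 6, so extend:
42 + 6 = 48;  163 + 48 = 211;  461 + 211 = 672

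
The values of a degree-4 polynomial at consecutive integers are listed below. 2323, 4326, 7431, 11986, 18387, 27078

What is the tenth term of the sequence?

95302

Δ: 2003  3105  4555  6401  8691
Δ²: 1102  1450  1846  2290
Δ³: 348  396  444
Δ⁴: 48  48
Fourth differences constant at 48.
444 + 48 = 492;  2290 + 492 = 2782;  8691 + 2782 = 11473;  27078 + 11473 = 38551
492 + 48 = 540;  2782 + 540 = 3322;  11473 + 3322 = 14795;  38551 + 14795 = 53346
540 + 48 = 588;  3322 + 588 = 3910;  14795 + 3910 = 18705;  53346 + 18705 = 72051
588 + 48 = 636;  3910 + 636 = 4546;  18705 + 4546 = 23251;  72051 + 23251 = 95302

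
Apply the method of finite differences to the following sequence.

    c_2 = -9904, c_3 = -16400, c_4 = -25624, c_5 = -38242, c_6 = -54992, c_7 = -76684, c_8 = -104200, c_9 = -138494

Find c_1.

-5542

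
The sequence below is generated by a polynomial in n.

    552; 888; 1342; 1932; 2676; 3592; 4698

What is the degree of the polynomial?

First differences: 336, 454, 590, 744, 916, 1106
Second differences: 118, 136, 154, 172, 190
Third differences: 18, 18, 18, 18
The third differences are constant, so the polynomial has degree 3.

3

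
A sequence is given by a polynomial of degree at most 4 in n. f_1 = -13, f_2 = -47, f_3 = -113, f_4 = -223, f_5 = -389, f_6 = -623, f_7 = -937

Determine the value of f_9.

-1853

D1: -34, -66, -110, -166, -234, -314
D2: -32, -44, -56, -68, -80
D3: -12, -12, -12, -12
Third differences constant at -12.
-80 − 12 = -92;  -314 − 92 = -406;  -937 − 406 = -1343
-92 − 12 = -104;  -406 − 104 = -510;  -1343 − 510 = -1853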